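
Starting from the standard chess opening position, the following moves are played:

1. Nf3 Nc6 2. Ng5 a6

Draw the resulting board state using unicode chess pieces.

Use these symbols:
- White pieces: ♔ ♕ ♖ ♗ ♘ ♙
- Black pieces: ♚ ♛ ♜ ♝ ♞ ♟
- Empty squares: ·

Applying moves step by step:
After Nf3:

♜ ♞ ♝ ♛ ♚ ♝ ♞ ♜
♟ ♟ ♟ ♟ ♟ ♟ ♟ ♟
· · · · · · · ·
· · · · · · · ·
· · · · · · · ·
· · · · · ♘ · ·
♙ ♙ ♙ ♙ ♙ ♙ ♙ ♙
♖ ♘ ♗ ♕ ♔ ♗ · ♖


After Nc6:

♜ · ♝ ♛ ♚ ♝ ♞ ♜
♟ ♟ ♟ ♟ ♟ ♟ ♟ ♟
· · ♞ · · · · ·
· · · · · · · ·
· · · · · · · ·
· · · · · ♘ · ·
♙ ♙ ♙ ♙ ♙ ♙ ♙ ♙
♖ ♘ ♗ ♕ ♔ ♗ · ♖


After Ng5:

♜ · ♝ ♛ ♚ ♝ ♞ ♜
♟ ♟ ♟ ♟ ♟ ♟ ♟ ♟
· · ♞ · · · · ·
· · · · · · ♘ ·
· · · · · · · ·
· · · · · · · ·
♙ ♙ ♙ ♙ ♙ ♙ ♙ ♙
♖ ♘ ♗ ♕ ♔ ♗ · ♖


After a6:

♜ · ♝ ♛ ♚ ♝ ♞ ♜
· ♟ ♟ ♟ ♟ ♟ ♟ ♟
♟ · ♞ · · · · ·
· · · · · · ♘ ·
· · · · · · · ·
· · · · · · · ·
♙ ♙ ♙ ♙ ♙ ♙ ♙ ♙
♖ ♘ ♗ ♕ ♔ ♗ · ♖



  a b c d e f g h
  ─────────────────
8│♜ · ♝ ♛ ♚ ♝ ♞ ♜│8
7│· ♟ ♟ ♟ ♟ ♟ ♟ ♟│7
6│♟ · ♞ · · · · ·│6
5│· · · · · · ♘ ·│5
4│· · · · · · · ·│4
3│· · · · · · · ·│3
2│♙ ♙ ♙ ♙ ♙ ♙ ♙ ♙│2
1│♖ ♘ ♗ ♕ ♔ ♗ · ♖│1
  ─────────────────
  a b c d e f g h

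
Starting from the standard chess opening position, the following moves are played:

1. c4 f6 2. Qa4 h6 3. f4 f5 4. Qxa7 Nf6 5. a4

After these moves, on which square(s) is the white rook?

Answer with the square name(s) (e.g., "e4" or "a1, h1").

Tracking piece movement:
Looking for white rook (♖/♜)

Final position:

  a b c d e f g h
  ─────────────────
8│♜ ♞ ♝ ♛ ♚ ♝ · ♜│8
7│♕ ♟ ♟ ♟ ♟ · ♟ ·│7
6│· · · · · ♞ · ♟│6
5│· · · · · ♟ · ·│5
4│♙ · ♙ · · ♙ · ·│4
3│· · · · · · · ·│3
2│· ♙ · ♙ ♙ · ♙ ♙│2
1│♖ ♘ ♗ · ♔ ♗ ♘ ♖│1
  ─────────────────
  a b c d e f g h


a1, h1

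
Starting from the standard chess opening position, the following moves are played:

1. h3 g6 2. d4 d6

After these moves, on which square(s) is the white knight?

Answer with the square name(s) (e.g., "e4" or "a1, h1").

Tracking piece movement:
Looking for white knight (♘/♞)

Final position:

  a b c d e f g h
  ─────────────────
8│♜ ♞ ♝ ♛ ♚ ♝ ♞ ♜│8
7│♟ ♟ ♟ · ♟ ♟ · ♟│7
6│· · · ♟ · · ♟ ·│6
5│· · · · · · · ·│5
4│· · · ♙ · · · ·│4
3│· · · · · · · ♙│3
2│♙ ♙ ♙ · ♙ ♙ ♙ ·│2
1│♖ ♘ ♗ ♕ ♔ ♗ ♘ ♖│1
  ─────────────────
  a b c d e f g h


b1, g1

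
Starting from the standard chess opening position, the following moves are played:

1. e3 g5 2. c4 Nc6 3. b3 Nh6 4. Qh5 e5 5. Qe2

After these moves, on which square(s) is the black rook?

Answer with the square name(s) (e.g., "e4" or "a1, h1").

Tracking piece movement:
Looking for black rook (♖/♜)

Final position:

  a b c d e f g h
  ─────────────────
8│♜ · ♝ ♛ ♚ ♝ · ♜│8
7│♟ ♟ ♟ ♟ · ♟ · ♟│7
6│· · ♞ · · · · ♞│6
5│· · · · ♟ · ♟ ·│5
4│· · ♙ · · · · ·│4
3│· ♙ · · ♙ · · ·│3
2│♙ · · ♙ ♕ ♙ ♙ ♙│2
1│♖ ♘ ♗ · ♔ ♗ ♘ ♖│1
  ─────────────────
  a b c d e f g h


a8, h8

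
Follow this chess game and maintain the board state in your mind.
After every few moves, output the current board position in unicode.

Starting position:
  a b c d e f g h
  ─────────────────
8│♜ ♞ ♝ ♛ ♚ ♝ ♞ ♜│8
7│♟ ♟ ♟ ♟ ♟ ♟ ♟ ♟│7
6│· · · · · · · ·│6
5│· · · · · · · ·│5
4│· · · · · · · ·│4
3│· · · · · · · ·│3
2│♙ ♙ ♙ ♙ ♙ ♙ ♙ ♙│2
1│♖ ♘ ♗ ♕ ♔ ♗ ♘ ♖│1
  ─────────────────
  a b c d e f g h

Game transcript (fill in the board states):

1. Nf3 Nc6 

  a b c d e f g h
  ─────────────────
8│♜ · ♝ ♛ ♚ ♝ ♞ ♜│8
7│♟ ♟ ♟ ♟ ♟ ♟ ♟ ♟│7
6│· · ♞ · · · · ·│6
5│· · · · · · · ·│5
4│· · · · · · · ·│4
3│· · · · · ♘ · ·│3
2│♙ ♙ ♙ ♙ ♙ ♙ ♙ ♙│2
1│♖ ♘ ♗ ♕ ♔ ♗ · ♖│1
  ─────────────────
  a b c d e f g h

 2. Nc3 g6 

  a b c d e f g h
  ─────────────────
8│♜ · ♝ ♛ ♚ ♝ ♞ ♜│8
7│♟ ♟ ♟ ♟ ♟ ♟ · ♟│7
6│· · ♞ · · · ♟ ·│6
5│· · · · · · · ·│5
4│· · · · · · · ·│4
3│· · ♘ · · ♘ · ·│3
2│♙ ♙ ♙ ♙ ♙ ♙ ♙ ♙│2
1│♖ · ♗ ♕ ♔ ♗ · ♖│1
  ─────────────────
  a b c d e f g h

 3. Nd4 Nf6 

  a b c d e f g h
  ─────────────────
8│♜ · ♝ ♛ ♚ ♝ · ♜│8
7│♟ ♟ ♟ ♟ ♟ ♟ · ♟│7
6│· · ♞ · · ♞ ♟ ·│6
5│· · · · · · · ·│5
4│· · · ♘ · · · ·│4
3│· · ♘ · · · · ·│3
2│♙ ♙ ♙ ♙ ♙ ♙ ♙ ♙│2
1│♖ · ♗ ♕ ♔ ♗ · ♖│1
  ─────────────────
  a b c d e f g h

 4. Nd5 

  a b c d e f g h
  ─────────────────
8│♜ · ♝ ♛ ♚ ♝ · ♜│8
7│♟ ♟ ♟ ♟ ♟ ♟ · ♟│7
6│· · ♞ · · ♞ ♟ ·│6
5│· · · ♘ · · · ·│5
4│· · · ♘ · · · ·│4
3│· · · · · · · ·│3
2│♙ ♙ ♙ ♙ ♙ ♙ ♙ ♙│2
1│♖ · ♗ ♕ ♔ ♗ · ♖│1
  ─────────────────
  a b c d e f g h


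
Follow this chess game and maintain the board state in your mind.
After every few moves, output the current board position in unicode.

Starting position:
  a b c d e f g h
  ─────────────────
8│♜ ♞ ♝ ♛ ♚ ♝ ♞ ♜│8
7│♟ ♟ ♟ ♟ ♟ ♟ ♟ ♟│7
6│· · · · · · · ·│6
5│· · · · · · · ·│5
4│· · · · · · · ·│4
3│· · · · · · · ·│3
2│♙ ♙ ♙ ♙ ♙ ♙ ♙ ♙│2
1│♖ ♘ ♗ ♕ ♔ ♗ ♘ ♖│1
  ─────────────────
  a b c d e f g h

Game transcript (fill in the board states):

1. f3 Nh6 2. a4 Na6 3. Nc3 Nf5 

  a b c d e f g h
  ─────────────────
8│♜ · ♝ ♛ ♚ ♝ · ♜│8
7│♟ ♟ ♟ ♟ ♟ ♟ ♟ ♟│7
6│♞ · · · · · · ·│6
5│· · · · · ♞ · ·│5
4│♙ · · · · · · ·│4
3│· · ♘ · · ♙ · ·│3
2│· ♙ ♙ ♙ ♙ · ♙ ♙│2
1│♖ · ♗ ♕ ♔ ♗ ♘ ♖│1
  ─────────────────
  a b c d e f g h

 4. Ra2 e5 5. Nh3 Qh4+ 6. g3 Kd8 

  a b c d e f g h
  ─────────────────
8│♜ · ♝ ♚ · ♝ · ♜│8
7│♟ ♟ ♟ ♟ · ♟ ♟ ♟│7
6│♞ · · · · · · ·│6
5│· · · · ♟ ♞ · ·│5
4│♙ · · · · · · ♛│4
3│· · ♘ · · ♙ ♙ ♘│3
2│♖ ♙ ♙ ♙ ♙ · · ♙│2
1│· · ♗ ♕ ♔ ♗ · ♖│1
  ─────────────────
  a b c d e f g h

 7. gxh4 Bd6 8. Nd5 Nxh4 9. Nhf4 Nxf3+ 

  a b c d e f g h
  ─────────────────
8│♜ · ♝ ♚ · · · ♜│8
7│♟ ♟ ♟ ♟ · ♟ ♟ ♟│7
6│♞ · · ♝ · · · ·│6
5│· · · ♘ ♟ · · ·│5
4│♙ · · · · ♘ · ·│4
3│· · · · · ♞ · ·│3
2│♖ ♙ ♙ ♙ ♙ · · ♙│2
1│· · ♗ ♕ ♔ ♗ · ♖│1
  ─────────────────
  a b c d e f g h

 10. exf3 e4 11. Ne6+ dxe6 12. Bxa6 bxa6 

  a b c d e f g h
  ─────────────────
8│♜ · ♝ ♚ · · · ♜│8
7│♟ · ♟ · · ♟ ♟ ♟│7
6│♟ · · ♝ ♟ · · ·│6
5│· · · ♘ · · · ·│5
4│♙ · · · ♟ · · ·│4
3│· · · · · ♙ · ·│3
2│♖ ♙ ♙ ♙ · · · ♙│2
1│· · ♗ ♕ ♔ · · ♖│1
  ─────────────────
  a b c d e f g h

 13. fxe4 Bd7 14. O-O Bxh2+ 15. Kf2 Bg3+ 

  a b c d e f g h
  ─────────────────
8│♜ · · ♚ · · · ♜│8
7│♟ · ♟ ♝ · ♟ ♟ ♟│7
6│♟ · · · ♟ · · ·│6
5│· · · ♘ · · · ·│5
4│♙ · · · ♙ · · ·│4
3│· · · · · · ♝ ·│3
2│♖ ♙ ♙ ♙ · ♔ · ·│2
1│· · ♗ ♕ · ♖ · ·│1
  ─────────────────
  a b c d e f g h



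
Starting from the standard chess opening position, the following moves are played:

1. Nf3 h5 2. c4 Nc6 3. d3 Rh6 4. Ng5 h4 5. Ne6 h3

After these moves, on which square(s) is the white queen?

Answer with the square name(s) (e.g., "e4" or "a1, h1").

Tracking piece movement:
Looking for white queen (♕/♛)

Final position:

  a b c d e f g h
  ─────────────────
8│♜ · ♝ ♛ ♚ ♝ ♞ ·│8
7│♟ ♟ ♟ ♟ ♟ ♟ ♟ ·│7
6│· · ♞ · ♘ · · ♜│6
5│· · · · · · · ·│5
4│· · ♙ · · · · ·│4
3│· · · ♙ · · · ♟│3
2│♙ ♙ · · ♙ ♙ ♙ ♙│2
1│♖ ♘ ♗ ♕ ♔ ♗ · ♖│1
  ─────────────────
  a b c d e f g h


d1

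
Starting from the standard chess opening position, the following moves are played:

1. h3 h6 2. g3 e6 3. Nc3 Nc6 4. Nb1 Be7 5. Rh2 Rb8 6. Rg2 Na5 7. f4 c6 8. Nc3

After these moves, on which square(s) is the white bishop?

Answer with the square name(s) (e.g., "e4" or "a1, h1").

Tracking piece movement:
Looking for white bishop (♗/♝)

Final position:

  a b c d e f g h
  ─────────────────
8│· ♜ ♝ ♛ ♚ · ♞ ♜│8
7│♟ ♟ · ♟ ♝ ♟ ♟ ·│7
6│· · ♟ · ♟ · · ♟│6
5│♞ · · · · · · ·│5
4│· · · · · ♙ · ·│4
3│· · ♘ · · · ♙ ♙│3
2│♙ ♙ ♙ ♙ ♙ · ♖ ·│2
1│♖ · ♗ ♕ ♔ ♗ ♘ ·│1
  ─────────────────
  a b c d e f g h


c1, f1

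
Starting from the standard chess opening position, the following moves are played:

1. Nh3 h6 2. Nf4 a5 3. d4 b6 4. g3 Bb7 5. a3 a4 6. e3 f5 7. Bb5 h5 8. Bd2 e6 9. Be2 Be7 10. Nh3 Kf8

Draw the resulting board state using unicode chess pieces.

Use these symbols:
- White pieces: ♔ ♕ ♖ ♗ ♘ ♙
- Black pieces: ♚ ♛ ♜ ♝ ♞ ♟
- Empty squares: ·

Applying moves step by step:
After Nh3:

♜ ♞ ♝ ♛ ♚ ♝ ♞ ♜
♟ ♟ ♟ ♟ ♟ ♟ ♟ ♟
· · · · · · · ·
· · · · · · · ·
· · · · · · · ·
· · · · · · · ♘
♙ ♙ ♙ ♙ ♙ ♙ ♙ ♙
♖ ♘ ♗ ♕ ♔ ♗ · ♖


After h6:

♜ ♞ ♝ ♛ ♚ ♝ ♞ ♜
♟ ♟ ♟ ♟ ♟ ♟ ♟ ·
· · · · · · · ♟
· · · · · · · ·
· · · · · · · ·
· · · · · · · ♘
♙ ♙ ♙ ♙ ♙ ♙ ♙ ♙
♖ ♘ ♗ ♕ ♔ ♗ · ♖


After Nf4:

♜ ♞ ♝ ♛ ♚ ♝ ♞ ♜
♟ ♟ ♟ ♟ ♟ ♟ ♟ ·
· · · · · · · ♟
· · · · · · · ·
· · · · · ♘ · ·
· · · · · · · ·
♙ ♙ ♙ ♙ ♙ ♙ ♙ ♙
♖ ♘ ♗ ♕ ♔ ♗ · ♖


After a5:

♜ ♞ ♝ ♛ ♚ ♝ ♞ ♜
· ♟ ♟ ♟ ♟ ♟ ♟ ·
· · · · · · · ♟
♟ · · · · · · ·
· · · · · ♘ · ·
· · · · · · · ·
♙ ♙ ♙ ♙ ♙ ♙ ♙ ♙
♖ ♘ ♗ ♕ ♔ ♗ · ♖


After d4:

♜ ♞ ♝ ♛ ♚ ♝ ♞ ♜
· ♟ ♟ ♟ ♟ ♟ ♟ ·
· · · · · · · ♟
♟ · · · · · · ·
· · · ♙ · ♘ · ·
· · · · · · · ·
♙ ♙ ♙ · ♙ ♙ ♙ ♙
♖ ♘ ♗ ♕ ♔ ♗ · ♖


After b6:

♜ ♞ ♝ ♛ ♚ ♝ ♞ ♜
· · ♟ ♟ ♟ ♟ ♟ ·
· ♟ · · · · · ♟
♟ · · · · · · ·
· · · ♙ · ♘ · ·
· · · · · · · ·
♙ ♙ ♙ · ♙ ♙ ♙ ♙
♖ ♘ ♗ ♕ ♔ ♗ · ♖


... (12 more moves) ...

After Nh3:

♜ ♞ · ♛ ♚ · ♞ ♜
· ♝ ♟ ♟ ♝ · ♟ ·
· ♟ · · ♟ · · ·
· · · · · ♟ · ♟
♟ · · ♙ · · · ·
♙ · · · ♙ · ♙ ♘
· ♙ ♙ ♗ ♗ ♙ · ♙
♖ ♘ · ♕ ♔ · · ♖


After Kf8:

♜ ♞ · ♛ · ♚ ♞ ♜
· ♝ ♟ ♟ ♝ · ♟ ·
· ♟ · · ♟ · · ·
· · · · · ♟ · ♟
♟ · · ♙ · · · ·
♙ · · · ♙ · ♙ ♘
· ♙ ♙ ♗ ♗ ♙ · ♙
♖ ♘ · ♕ ♔ · · ♖



  a b c d e f g h
  ─────────────────
8│♜ ♞ · ♛ · ♚ ♞ ♜│8
7│· ♝ ♟ ♟ ♝ · ♟ ·│7
6│· ♟ · · ♟ · · ·│6
5│· · · · · ♟ · ♟│5
4│♟ · · ♙ · · · ·│4
3│♙ · · · ♙ · ♙ ♘│3
2│· ♙ ♙ ♗ ♗ ♙ · ♙│2
1│♖ ♘ · ♕ ♔ · · ♖│1
  ─────────────────
  a b c d e f g h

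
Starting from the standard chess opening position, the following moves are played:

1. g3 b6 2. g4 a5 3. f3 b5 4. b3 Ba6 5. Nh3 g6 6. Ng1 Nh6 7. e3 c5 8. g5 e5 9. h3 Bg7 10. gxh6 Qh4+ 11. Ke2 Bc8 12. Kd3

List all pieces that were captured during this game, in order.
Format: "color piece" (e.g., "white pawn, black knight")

Tracking captures:
  gxh6: captured black knight

black knight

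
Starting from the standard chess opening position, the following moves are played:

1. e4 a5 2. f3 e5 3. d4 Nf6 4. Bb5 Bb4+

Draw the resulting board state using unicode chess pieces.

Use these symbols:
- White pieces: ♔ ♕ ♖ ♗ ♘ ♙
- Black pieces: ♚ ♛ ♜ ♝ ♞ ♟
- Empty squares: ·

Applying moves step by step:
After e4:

♜ ♞ ♝ ♛ ♚ ♝ ♞ ♜
♟ ♟ ♟ ♟ ♟ ♟ ♟ ♟
· · · · · · · ·
· · · · · · · ·
· · · · ♙ · · ·
· · · · · · · ·
♙ ♙ ♙ ♙ · ♙ ♙ ♙
♖ ♘ ♗ ♕ ♔ ♗ ♘ ♖


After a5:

♜ ♞ ♝ ♛ ♚ ♝ ♞ ♜
· ♟ ♟ ♟ ♟ ♟ ♟ ♟
· · · · · · · ·
♟ · · · · · · ·
· · · · ♙ · · ·
· · · · · · · ·
♙ ♙ ♙ ♙ · ♙ ♙ ♙
♖ ♘ ♗ ♕ ♔ ♗ ♘ ♖


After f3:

♜ ♞ ♝ ♛ ♚ ♝ ♞ ♜
· ♟ ♟ ♟ ♟ ♟ ♟ ♟
· · · · · · · ·
♟ · · · · · · ·
· · · · ♙ · · ·
· · · · · ♙ · ·
♙ ♙ ♙ ♙ · · ♙ ♙
♖ ♘ ♗ ♕ ♔ ♗ ♘ ♖


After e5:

♜ ♞ ♝ ♛ ♚ ♝ ♞ ♜
· ♟ ♟ ♟ · ♟ ♟ ♟
· · · · · · · ·
♟ · · · ♟ · · ·
· · · · ♙ · · ·
· · · · · ♙ · ·
♙ ♙ ♙ ♙ · · ♙ ♙
♖ ♘ ♗ ♕ ♔ ♗ ♘ ♖


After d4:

♜ ♞ ♝ ♛ ♚ ♝ ♞ ♜
· ♟ ♟ ♟ · ♟ ♟ ♟
· · · · · · · ·
♟ · · · ♟ · · ·
· · · ♙ ♙ · · ·
· · · · · ♙ · ·
♙ ♙ ♙ · · · ♙ ♙
♖ ♘ ♗ ♕ ♔ ♗ ♘ ♖


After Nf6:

♜ ♞ ♝ ♛ ♚ ♝ · ♜
· ♟ ♟ ♟ · ♟ ♟ ♟
· · · · · ♞ · ·
♟ · · · ♟ · · ·
· · · ♙ ♙ · · ·
· · · · · ♙ · ·
♙ ♙ ♙ · · · ♙ ♙
♖ ♘ ♗ ♕ ♔ ♗ ♘ ♖


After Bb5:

♜ ♞ ♝ ♛ ♚ ♝ · ♜
· ♟ ♟ ♟ · ♟ ♟ ♟
· · · · · ♞ · ·
♟ ♗ · · ♟ · · ·
· · · ♙ ♙ · · ·
· · · · · ♙ · ·
♙ ♙ ♙ · · · ♙ ♙
♖ ♘ ♗ ♕ ♔ · ♘ ♖


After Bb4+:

♜ ♞ ♝ ♛ ♚ · · ♜
· ♟ ♟ ♟ · ♟ ♟ ♟
· · · · · ♞ · ·
♟ ♗ · · ♟ · · ·
· ♝ · ♙ ♙ · · ·
· · · · · ♙ · ·
♙ ♙ ♙ · · · ♙ ♙
♖ ♘ ♗ ♕ ♔ · ♘ ♖



  a b c d e f g h
  ─────────────────
8│♜ ♞ ♝ ♛ ♚ · · ♜│8
7│· ♟ ♟ ♟ · ♟ ♟ ♟│7
6│· · · · · ♞ · ·│6
5│♟ ♗ · · ♟ · · ·│5
4│· ♝ · ♙ ♙ · · ·│4
3│· · · · · ♙ · ·│3
2│♙ ♙ ♙ · · · ♙ ♙│2
1│♖ ♘ ♗ ♕ ♔ · ♘ ♖│1
  ─────────────────
  a b c d e f g h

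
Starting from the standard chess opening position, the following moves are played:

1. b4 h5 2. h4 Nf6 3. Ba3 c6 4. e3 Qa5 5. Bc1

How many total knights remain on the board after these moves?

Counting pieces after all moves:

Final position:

  a b c d e f g h
  ─────────────────
8│♜ ♞ ♝ · ♚ ♝ · ♜│8
7│♟ ♟ · ♟ ♟ ♟ ♟ ·│7
6│· · ♟ · · ♞ · ·│6
5│♛ · · · · · · ♟│5
4│· ♙ · · · · · ♙│4
3│· · · · ♙ · · ·│3
2│♙ · ♙ ♙ · ♙ ♙ ·│2
1│♖ ♘ ♗ ♕ ♔ ♗ ♘ ♖│1
  ─────────────────
  a b c d e f g h


4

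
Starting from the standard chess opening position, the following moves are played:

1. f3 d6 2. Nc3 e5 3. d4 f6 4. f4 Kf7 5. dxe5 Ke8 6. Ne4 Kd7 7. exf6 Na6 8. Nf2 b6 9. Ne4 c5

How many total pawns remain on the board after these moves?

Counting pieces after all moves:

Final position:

  a b c d e f g h
  ─────────────────
8│♜ · ♝ ♛ · ♝ ♞ ♜│8
7│♟ · · ♚ · · ♟ ♟│7
6│♞ ♟ · ♟ · ♙ · ·│6
5│· · ♟ · · · · ·│5
4│· · · · ♘ ♙ · ·│4
3│· · · · · · · ·│3
2│♙ ♙ ♙ · ♙ · ♙ ♙│2
1│♖ · ♗ ♕ ♔ ♗ ♘ ♖│1
  ─────────────────
  a b c d e f g h


14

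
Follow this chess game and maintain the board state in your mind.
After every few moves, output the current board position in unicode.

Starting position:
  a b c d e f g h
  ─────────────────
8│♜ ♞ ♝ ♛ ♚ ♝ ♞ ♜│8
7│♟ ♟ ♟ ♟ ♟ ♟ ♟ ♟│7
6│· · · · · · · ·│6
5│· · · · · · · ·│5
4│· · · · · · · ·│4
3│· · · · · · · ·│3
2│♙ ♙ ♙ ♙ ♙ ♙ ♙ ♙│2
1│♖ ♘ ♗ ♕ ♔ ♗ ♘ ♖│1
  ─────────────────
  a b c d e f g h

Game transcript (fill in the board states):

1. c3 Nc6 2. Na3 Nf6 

  a b c d e f g h
  ─────────────────
8│♜ · ♝ ♛ ♚ ♝ · ♜│8
7│♟ ♟ ♟ ♟ ♟ ♟ ♟ ♟│7
6│· · ♞ · · ♞ · ·│6
5│· · · · · · · ·│5
4│· · · · · · · ·│4
3│♘ · ♙ · · · · ·│3
2│♙ ♙ · ♙ ♙ ♙ ♙ ♙│2
1│♖ · ♗ ♕ ♔ ♗ ♘ ♖│1
  ─────────────────
  a b c d e f g h

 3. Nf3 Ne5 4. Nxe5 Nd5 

  a b c d e f g h
  ─────────────────
8│♜ · ♝ ♛ ♚ ♝ · ♜│8
7│♟ ♟ ♟ ♟ ♟ ♟ ♟ ♟│7
6│· · · · · · · ·│6
5│· · · ♞ ♘ · · ·│5
4│· · · · · · · ·│4
3│♘ · ♙ · · · · ·│3
2│♙ ♙ · ♙ ♙ ♙ ♙ ♙│2
1│♖ · ♗ ♕ ♔ ♗ · ♖│1
  ─────────────────
  a b c d e f g h

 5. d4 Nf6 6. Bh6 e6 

  a b c d e f g h
  ─────────────────
8│♜ · ♝ ♛ ♚ ♝ · ♜│8
7│♟ ♟ ♟ ♟ · ♟ ♟ ♟│7
6│· · · · ♟ ♞ · ♗│6
5│· · · · ♘ · · ·│5
4│· · · ♙ · · · ·│4
3│♘ · ♙ · · · · ·│3
2│♙ ♙ · · ♙ ♙ ♙ ♙│2
1│♖ · · ♕ ♔ ♗ · ♖│1
  ─────────────────
  a b c d e f g h

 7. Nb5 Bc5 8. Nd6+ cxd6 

  a b c d e f g h
  ─────────────────
8│♜ · ♝ ♛ ♚ · · ♜│8
7│♟ ♟ · ♟ · ♟ ♟ ♟│7
6│· · · ♟ ♟ ♞ · ♗│6
5│· · ♝ · ♘ · · ·│5
4│· · · ♙ · · · ·│4
3│· · ♙ · · · · ·│3
2│♙ ♙ · · ♙ ♙ ♙ ♙│2
1│♖ · · ♕ ♔ ♗ · ♖│1
  ─────────────────
  a b c d e f g h

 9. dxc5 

  a b c d e f g h
  ─────────────────
8│♜ · ♝ ♛ ♚ · · ♜│8
7│♟ ♟ · ♟ · ♟ ♟ ♟│7
6│· · · ♟ ♟ ♞ · ♗│6
5│· · ♙ · ♘ · · ·│5
4│· · · · · · · ·│4
3│· · ♙ · · · · ·│3
2│♙ ♙ · · ♙ ♙ ♙ ♙│2
1│♖ · · ♕ ♔ ♗ · ♖│1
  ─────────────────
  a b c d e f g h


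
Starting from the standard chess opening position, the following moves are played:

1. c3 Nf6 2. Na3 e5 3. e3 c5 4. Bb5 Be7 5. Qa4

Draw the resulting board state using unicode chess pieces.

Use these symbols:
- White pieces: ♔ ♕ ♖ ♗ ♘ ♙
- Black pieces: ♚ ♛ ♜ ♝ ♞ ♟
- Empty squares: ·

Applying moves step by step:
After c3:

♜ ♞ ♝ ♛ ♚ ♝ ♞ ♜
♟ ♟ ♟ ♟ ♟ ♟ ♟ ♟
· · · · · · · ·
· · · · · · · ·
· · · · · · · ·
· · ♙ · · · · ·
♙ ♙ · ♙ ♙ ♙ ♙ ♙
♖ ♘ ♗ ♕ ♔ ♗ ♘ ♖


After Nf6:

♜ ♞ ♝ ♛ ♚ ♝ · ♜
♟ ♟ ♟ ♟ ♟ ♟ ♟ ♟
· · · · · ♞ · ·
· · · · · · · ·
· · · · · · · ·
· · ♙ · · · · ·
♙ ♙ · ♙ ♙ ♙ ♙ ♙
♖ ♘ ♗ ♕ ♔ ♗ ♘ ♖


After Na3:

♜ ♞ ♝ ♛ ♚ ♝ · ♜
♟ ♟ ♟ ♟ ♟ ♟ ♟ ♟
· · · · · ♞ · ·
· · · · · · · ·
· · · · · · · ·
♘ · ♙ · · · · ·
♙ ♙ · ♙ ♙ ♙ ♙ ♙
♖ · ♗ ♕ ♔ ♗ ♘ ♖


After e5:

♜ ♞ ♝ ♛ ♚ ♝ · ♜
♟ ♟ ♟ ♟ · ♟ ♟ ♟
· · · · · ♞ · ·
· · · · ♟ · · ·
· · · · · · · ·
♘ · ♙ · · · · ·
♙ ♙ · ♙ ♙ ♙ ♙ ♙
♖ · ♗ ♕ ♔ ♗ ♘ ♖


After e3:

♜ ♞ ♝ ♛ ♚ ♝ · ♜
♟ ♟ ♟ ♟ · ♟ ♟ ♟
· · · · · ♞ · ·
· · · · ♟ · · ·
· · · · · · · ·
♘ · ♙ · ♙ · · ·
♙ ♙ · ♙ · ♙ ♙ ♙
♖ · ♗ ♕ ♔ ♗ ♘ ♖


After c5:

♜ ♞ ♝ ♛ ♚ ♝ · ♜
♟ ♟ · ♟ · ♟ ♟ ♟
· · · · · ♞ · ·
· · ♟ · ♟ · · ·
· · · · · · · ·
♘ · ♙ · ♙ · · ·
♙ ♙ · ♙ · ♙ ♙ ♙
♖ · ♗ ♕ ♔ ♗ ♘ ♖


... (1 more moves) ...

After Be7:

♜ ♞ ♝ ♛ ♚ · · ♜
♟ ♟ · ♟ ♝ ♟ ♟ ♟
· · · · · ♞ · ·
· ♗ ♟ · ♟ · · ·
· · · · · · · ·
♘ · ♙ · ♙ · · ·
♙ ♙ · ♙ · ♙ ♙ ♙
♖ · ♗ ♕ ♔ · ♘ ♖


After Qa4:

♜ ♞ ♝ ♛ ♚ · · ♜
♟ ♟ · ♟ ♝ ♟ ♟ ♟
· · · · · ♞ · ·
· ♗ ♟ · ♟ · · ·
♕ · · · · · · ·
♘ · ♙ · ♙ · · ·
♙ ♙ · ♙ · ♙ ♙ ♙
♖ · ♗ · ♔ · ♘ ♖



  a b c d e f g h
  ─────────────────
8│♜ ♞ ♝ ♛ ♚ · · ♜│8
7│♟ ♟ · ♟ ♝ ♟ ♟ ♟│7
6│· · · · · ♞ · ·│6
5│· ♗ ♟ · ♟ · · ·│5
4│♕ · · · · · · ·│4
3│♘ · ♙ · ♙ · · ·│3
2│♙ ♙ · ♙ · ♙ ♙ ♙│2
1│♖ · ♗ · ♔ · ♘ ♖│1
  ─────────────────
  a b c d e f g h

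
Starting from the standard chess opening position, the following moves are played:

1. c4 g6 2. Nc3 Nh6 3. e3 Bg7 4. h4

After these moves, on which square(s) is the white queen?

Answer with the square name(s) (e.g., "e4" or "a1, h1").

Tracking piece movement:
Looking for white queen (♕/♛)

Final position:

  a b c d e f g h
  ─────────────────
8│♜ ♞ ♝ ♛ ♚ · · ♜│8
7│♟ ♟ ♟ ♟ ♟ ♟ ♝ ♟│7
6│· · · · · · ♟ ♞│6
5│· · · · · · · ·│5
4│· · ♙ · · · · ♙│4
3│· · ♘ · ♙ · · ·│3
2│♙ ♙ · ♙ · ♙ ♙ ·│2
1│♖ · ♗ ♕ ♔ ♗ ♘ ♖│1
  ─────────────────
  a b c d e f g h


d1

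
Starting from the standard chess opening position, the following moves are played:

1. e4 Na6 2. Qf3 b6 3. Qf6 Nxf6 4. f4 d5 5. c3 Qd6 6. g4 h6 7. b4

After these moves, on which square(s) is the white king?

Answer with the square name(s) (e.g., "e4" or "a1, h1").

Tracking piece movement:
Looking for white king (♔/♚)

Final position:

  a b c d e f g h
  ─────────────────
8│♜ · ♝ · ♚ ♝ · ♜│8
7│♟ · ♟ · ♟ ♟ ♟ ·│7
6│♞ ♟ · ♛ · ♞ · ♟│6
5│· · · ♟ · · · ·│5
4│· ♙ · · ♙ ♙ ♙ ·│4
3│· · ♙ · · · · ·│3
2│♙ · · ♙ · · · ♙│2
1│♖ ♘ ♗ · ♔ ♗ ♘ ♖│1
  ─────────────────
  a b c d e f g h


e1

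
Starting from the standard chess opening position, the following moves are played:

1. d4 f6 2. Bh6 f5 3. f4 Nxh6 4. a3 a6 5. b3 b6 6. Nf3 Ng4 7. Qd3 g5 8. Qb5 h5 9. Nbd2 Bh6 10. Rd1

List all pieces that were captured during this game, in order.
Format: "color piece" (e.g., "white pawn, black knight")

Tracking captures:
  Nxh6: captured white bishop

white bishop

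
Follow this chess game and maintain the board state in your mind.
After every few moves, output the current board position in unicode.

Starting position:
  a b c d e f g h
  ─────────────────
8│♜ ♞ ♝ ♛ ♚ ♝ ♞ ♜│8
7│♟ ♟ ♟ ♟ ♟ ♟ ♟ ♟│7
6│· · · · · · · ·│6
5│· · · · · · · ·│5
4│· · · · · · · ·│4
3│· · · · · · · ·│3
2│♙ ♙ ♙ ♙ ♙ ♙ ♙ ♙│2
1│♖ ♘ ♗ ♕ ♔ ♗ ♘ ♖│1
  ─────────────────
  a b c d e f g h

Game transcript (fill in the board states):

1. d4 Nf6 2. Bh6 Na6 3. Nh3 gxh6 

  a b c d e f g h
  ─────────────────
8│♜ · ♝ ♛ ♚ ♝ · ♜│8
7│♟ ♟ ♟ ♟ ♟ ♟ · ♟│7
6│♞ · · · · ♞ · ♟│6
5│· · · · · · · ·│5
4│· · · ♙ · · · ·│4
3│· · · · · · · ♘│3
2│♙ ♙ ♙ · ♙ ♙ ♙ ♙│2
1│♖ ♘ · ♕ ♔ ♗ · ♖│1
  ─────────────────
  a b c d e f g h

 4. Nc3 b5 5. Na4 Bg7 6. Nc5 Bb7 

  a b c d e f g h
  ─────────────────
8│♜ · · ♛ ♚ · · ♜│8
7│♟ ♝ ♟ ♟ ♟ ♟ ♝ ♟│7
6│♞ · · · · ♞ · ♟│6
5│· ♟ ♘ · · · · ·│5
4│· · · ♙ · · · ·│4
3│· · · · · · · ♘│3
2│♙ ♙ ♙ · ♙ ♙ ♙ ♙│2
1│♖ · · ♕ ♔ ♗ · ♖│1
  ─────────────────
  a b c d e f g h

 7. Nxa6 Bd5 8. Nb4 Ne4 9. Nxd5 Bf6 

  a b c d e f g h
  ─────────────────
8│♜ · · ♛ ♚ · · ♜│8
7│♟ · ♟ ♟ ♟ ♟ · ♟│7
6│· · · · · ♝ · ♟│6
5│· ♟ · ♘ · · · ·│5
4│· · · ♙ ♞ · · ·│4
3│· · · · · · · ♘│3
2│♙ ♙ ♙ · ♙ ♙ ♙ ♙│2
1│♖ · · ♕ ♔ ♗ · ♖│1
  ─────────────────
  a b c d e f g h

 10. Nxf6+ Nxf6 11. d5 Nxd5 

  a b c d e f g h
  ─────────────────
8│♜ · · ♛ ♚ · · ♜│8
7│♟ · ♟ ♟ ♟ ♟ · ♟│7
6│· · · · · · · ♟│6
5│· ♟ · ♞ · · · ·│5
4│· · · · · · · ·│4
3│· · · · · · · ♘│3
2│♙ ♙ ♙ · ♙ ♙ ♙ ♙│2
1│♖ · · ♕ ♔ ♗ · ♖│1
  ─────────────────
  a b c d e f g h


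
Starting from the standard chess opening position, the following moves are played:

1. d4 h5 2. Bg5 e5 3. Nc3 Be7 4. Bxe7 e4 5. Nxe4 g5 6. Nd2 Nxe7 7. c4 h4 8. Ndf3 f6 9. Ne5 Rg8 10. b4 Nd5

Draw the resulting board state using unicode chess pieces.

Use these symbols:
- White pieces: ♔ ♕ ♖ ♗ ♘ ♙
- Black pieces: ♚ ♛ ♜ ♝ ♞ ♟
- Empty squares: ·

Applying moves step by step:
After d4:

♜ ♞ ♝ ♛ ♚ ♝ ♞ ♜
♟ ♟ ♟ ♟ ♟ ♟ ♟ ♟
· · · · · · · ·
· · · · · · · ·
· · · ♙ · · · ·
· · · · · · · ·
♙ ♙ ♙ · ♙ ♙ ♙ ♙
♖ ♘ ♗ ♕ ♔ ♗ ♘ ♖


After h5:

♜ ♞ ♝ ♛ ♚ ♝ ♞ ♜
♟ ♟ ♟ ♟ ♟ ♟ ♟ ·
· · · · · · · ·
· · · · · · · ♟
· · · ♙ · · · ·
· · · · · · · ·
♙ ♙ ♙ · ♙ ♙ ♙ ♙
♖ ♘ ♗ ♕ ♔ ♗ ♘ ♖


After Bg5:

♜ ♞ ♝ ♛ ♚ ♝ ♞ ♜
♟ ♟ ♟ ♟ ♟ ♟ ♟ ·
· · · · · · · ·
· · · · · · ♗ ♟
· · · ♙ · · · ·
· · · · · · · ·
♙ ♙ ♙ · ♙ ♙ ♙ ♙
♖ ♘ · ♕ ♔ ♗ ♘ ♖


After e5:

♜ ♞ ♝ ♛ ♚ ♝ ♞ ♜
♟ ♟ ♟ ♟ · ♟ ♟ ·
· · · · · · · ·
· · · · ♟ · ♗ ♟
· · · ♙ · · · ·
· · · · · · · ·
♙ ♙ ♙ · ♙ ♙ ♙ ♙
♖ ♘ · ♕ ♔ ♗ ♘ ♖


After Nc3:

♜ ♞ ♝ ♛ ♚ ♝ ♞ ♜
♟ ♟ ♟ ♟ · ♟ ♟ ·
· · · · · · · ·
· · · · ♟ · ♗ ♟
· · · ♙ · · · ·
· · ♘ · · · · ·
♙ ♙ ♙ · ♙ ♙ ♙ ♙
♖ · · ♕ ♔ ♗ ♘ ♖


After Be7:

♜ ♞ ♝ ♛ ♚ · ♞ ♜
♟ ♟ ♟ ♟ ♝ ♟ ♟ ·
· · · · · · · ·
· · · · ♟ · ♗ ♟
· · · ♙ · · · ·
· · ♘ · · · · ·
♙ ♙ ♙ · ♙ ♙ ♙ ♙
♖ · · ♕ ♔ ♗ ♘ ♖


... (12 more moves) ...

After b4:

♜ ♞ ♝ ♛ ♚ · ♜ ·
♟ ♟ ♟ ♟ ♞ · · ·
· · · · · ♟ · ·
· · · · ♘ · ♟ ·
· ♙ ♙ ♙ · · · ♟
· · · · · · · ·
♙ · · · ♙ ♙ ♙ ♙
♖ · · ♕ ♔ ♗ ♘ ♖


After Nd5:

♜ ♞ ♝ ♛ ♚ · ♜ ·
♟ ♟ ♟ ♟ · · · ·
· · · · · ♟ · ·
· · · ♞ ♘ · ♟ ·
· ♙ ♙ ♙ · · · ♟
· · · · · · · ·
♙ · · · ♙ ♙ ♙ ♙
♖ · · ♕ ♔ ♗ ♘ ♖



  a b c d e f g h
  ─────────────────
8│♜ ♞ ♝ ♛ ♚ · ♜ ·│8
7│♟ ♟ ♟ ♟ · · · ·│7
6│· · · · · ♟ · ·│6
5│· · · ♞ ♘ · ♟ ·│5
4│· ♙ ♙ ♙ · · · ♟│4
3│· · · · · · · ·│3
2│♙ · · · ♙ ♙ ♙ ♙│2
1│♖ · · ♕ ♔ ♗ ♘ ♖│1
  ─────────────────
  a b c d e f g h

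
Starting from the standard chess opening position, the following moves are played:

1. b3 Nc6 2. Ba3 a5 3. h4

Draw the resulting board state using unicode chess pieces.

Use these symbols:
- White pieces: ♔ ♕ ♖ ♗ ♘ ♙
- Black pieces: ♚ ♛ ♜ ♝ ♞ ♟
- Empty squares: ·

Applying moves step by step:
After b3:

♜ ♞ ♝ ♛ ♚ ♝ ♞ ♜
♟ ♟ ♟ ♟ ♟ ♟ ♟ ♟
· · · · · · · ·
· · · · · · · ·
· · · · · · · ·
· ♙ · · · · · ·
♙ · ♙ ♙ ♙ ♙ ♙ ♙
♖ ♘ ♗ ♕ ♔ ♗ ♘ ♖


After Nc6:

♜ · ♝ ♛ ♚ ♝ ♞ ♜
♟ ♟ ♟ ♟ ♟ ♟ ♟ ♟
· · ♞ · · · · ·
· · · · · · · ·
· · · · · · · ·
· ♙ · · · · · ·
♙ · ♙ ♙ ♙ ♙ ♙ ♙
♖ ♘ ♗ ♕ ♔ ♗ ♘ ♖


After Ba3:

♜ · ♝ ♛ ♚ ♝ ♞ ♜
♟ ♟ ♟ ♟ ♟ ♟ ♟ ♟
· · ♞ · · · · ·
· · · · · · · ·
· · · · · · · ·
♗ ♙ · · · · · ·
♙ · ♙ ♙ ♙ ♙ ♙ ♙
♖ ♘ · ♕ ♔ ♗ ♘ ♖


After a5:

♜ · ♝ ♛ ♚ ♝ ♞ ♜
· ♟ ♟ ♟ ♟ ♟ ♟ ♟
· · ♞ · · · · ·
♟ · · · · · · ·
· · · · · · · ·
♗ ♙ · · · · · ·
♙ · ♙ ♙ ♙ ♙ ♙ ♙
♖ ♘ · ♕ ♔ ♗ ♘ ♖


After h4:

♜ · ♝ ♛ ♚ ♝ ♞ ♜
· ♟ ♟ ♟ ♟ ♟ ♟ ♟
· · ♞ · · · · ·
♟ · · · · · · ·
· · · · · · · ♙
♗ ♙ · · · · · ·
♙ · ♙ ♙ ♙ ♙ ♙ ·
♖ ♘ · ♕ ♔ ♗ ♘ ♖



  a b c d e f g h
  ─────────────────
8│♜ · ♝ ♛ ♚ ♝ ♞ ♜│8
7│· ♟ ♟ ♟ ♟ ♟ ♟ ♟│7
6│· · ♞ · · · · ·│6
5│♟ · · · · · · ·│5
4│· · · · · · · ♙│4
3│♗ ♙ · · · · · ·│3
2│♙ · ♙ ♙ ♙ ♙ ♙ ·│2
1│♖ ♘ · ♕ ♔ ♗ ♘ ♖│1
  ─────────────────
  a b c d e f g h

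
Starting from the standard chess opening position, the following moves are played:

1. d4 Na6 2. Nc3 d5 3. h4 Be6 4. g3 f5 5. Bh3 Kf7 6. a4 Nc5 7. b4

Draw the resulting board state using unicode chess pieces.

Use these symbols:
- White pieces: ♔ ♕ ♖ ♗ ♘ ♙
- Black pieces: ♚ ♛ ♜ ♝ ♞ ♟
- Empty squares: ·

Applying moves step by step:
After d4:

♜ ♞ ♝ ♛ ♚ ♝ ♞ ♜
♟ ♟ ♟ ♟ ♟ ♟ ♟ ♟
· · · · · · · ·
· · · · · · · ·
· · · ♙ · · · ·
· · · · · · · ·
♙ ♙ ♙ · ♙ ♙ ♙ ♙
♖ ♘ ♗ ♕ ♔ ♗ ♘ ♖


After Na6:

♜ · ♝ ♛ ♚ ♝ ♞ ♜
♟ ♟ ♟ ♟ ♟ ♟ ♟ ♟
♞ · · · · · · ·
· · · · · · · ·
· · · ♙ · · · ·
· · · · · · · ·
♙ ♙ ♙ · ♙ ♙ ♙ ♙
♖ ♘ ♗ ♕ ♔ ♗ ♘ ♖


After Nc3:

♜ · ♝ ♛ ♚ ♝ ♞ ♜
♟ ♟ ♟ ♟ ♟ ♟ ♟ ♟
♞ · · · · · · ·
· · · · · · · ·
· · · ♙ · · · ·
· · ♘ · · · · ·
♙ ♙ ♙ · ♙ ♙ ♙ ♙
♖ · ♗ ♕ ♔ ♗ ♘ ♖


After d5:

♜ · ♝ ♛ ♚ ♝ ♞ ♜
♟ ♟ ♟ · ♟ ♟ ♟ ♟
♞ · · · · · · ·
· · · ♟ · · · ·
· · · ♙ · · · ·
· · ♘ · · · · ·
♙ ♙ ♙ · ♙ ♙ ♙ ♙
♖ · ♗ ♕ ♔ ♗ ♘ ♖


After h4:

♜ · ♝ ♛ ♚ ♝ ♞ ♜
♟ ♟ ♟ · ♟ ♟ ♟ ♟
♞ · · · · · · ·
· · · ♟ · · · ·
· · · ♙ · · · ♙
· · ♘ · · · · ·
♙ ♙ ♙ · ♙ ♙ ♙ ·
♖ · ♗ ♕ ♔ ♗ ♘ ♖


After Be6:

♜ · · ♛ ♚ ♝ ♞ ♜
♟ ♟ ♟ · ♟ ♟ ♟ ♟
♞ · · · ♝ · · ·
· · · ♟ · · · ·
· · · ♙ · · · ♙
· · ♘ · · · · ·
♙ ♙ ♙ · ♙ ♙ ♙ ·
♖ · ♗ ♕ ♔ ♗ ♘ ♖


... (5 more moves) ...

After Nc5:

♜ · · ♛ · ♝ ♞ ♜
♟ ♟ ♟ · ♟ ♚ ♟ ♟
· · · · ♝ · · ·
· · ♞ ♟ · ♟ · ·
♙ · · ♙ · · · ♙
· · ♘ · · · ♙ ♗
· ♙ ♙ · ♙ ♙ · ·
♖ · ♗ ♕ ♔ · ♘ ♖


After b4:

♜ · · ♛ · ♝ ♞ ♜
♟ ♟ ♟ · ♟ ♚ ♟ ♟
· · · · ♝ · · ·
· · ♞ ♟ · ♟ · ·
♙ ♙ · ♙ · · · ♙
· · ♘ · · · ♙ ♗
· · ♙ · ♙ ♙ · ·
♖ · ♗ ♕ ♔ · ♘ ♖



  a b c d e f g h
  ─────────────────
8│♜ · · ♛ · ♝ ♞ ♜│8
7│♟ ♟ ♟ · ♟ ♚ ♟ ♟│7
6│· · · · ♝ · · ·│6
5│· · ♞ ♟ · ♟ · ·│5
4│♙ ♙ · ♙ · · · ♙│4
3│· · ♘ · · · ♙ ♗│3
2│· · ♙ · ♙ ♙ · ·│2
1│♖ · ♗ ♕ ♔ · ♘ ♖│1
  ─────────────────
  a b c d e f g h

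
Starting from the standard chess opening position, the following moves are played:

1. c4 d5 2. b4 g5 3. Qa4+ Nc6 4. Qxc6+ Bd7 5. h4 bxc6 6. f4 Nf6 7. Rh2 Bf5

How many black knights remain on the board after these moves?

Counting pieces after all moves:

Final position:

  a b c d e f g h
  ─────────────────
8│♜ · · ♛ ♚ ♝ · ♜│8
7│♟ · ♟ · ♟ ♟ · ♟│7
6│· · ♟ · · ♞ · ·│6
5│· · · ♟ · ♝ ♟ ·│5
4│· ♙ ♙ · · ♙ · ♙│4
3│· · · · · · · ·│3
2│♙ · · ♙ ♙ · ♙ ♖│2
1│♖ ♘ ♗ · ♔ ♗ ♘ ·│1
  ─────────────────
  a b c d e f g h


1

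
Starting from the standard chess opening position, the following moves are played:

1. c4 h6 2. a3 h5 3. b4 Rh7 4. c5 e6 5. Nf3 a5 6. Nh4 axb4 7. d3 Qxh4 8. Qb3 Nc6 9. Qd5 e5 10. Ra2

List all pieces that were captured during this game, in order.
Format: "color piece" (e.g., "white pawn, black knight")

Tracking captures:
  axb4: captured white pawn
  Qxh4: captured white knight

white pawn, white knight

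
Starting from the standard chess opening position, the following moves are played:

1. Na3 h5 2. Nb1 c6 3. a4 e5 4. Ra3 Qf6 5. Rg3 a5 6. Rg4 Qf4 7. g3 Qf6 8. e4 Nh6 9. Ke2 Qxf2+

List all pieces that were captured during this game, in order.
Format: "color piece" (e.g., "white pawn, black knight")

Tracking captures:
  Qxf2+: captured white pawn

white pawn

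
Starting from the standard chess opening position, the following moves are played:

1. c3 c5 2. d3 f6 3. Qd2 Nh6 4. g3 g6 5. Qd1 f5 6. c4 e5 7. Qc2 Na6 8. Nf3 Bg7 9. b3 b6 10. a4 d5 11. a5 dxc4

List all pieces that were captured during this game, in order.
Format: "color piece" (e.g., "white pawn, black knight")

Tracking captures:
  dxc4: captured white pawn

white pawn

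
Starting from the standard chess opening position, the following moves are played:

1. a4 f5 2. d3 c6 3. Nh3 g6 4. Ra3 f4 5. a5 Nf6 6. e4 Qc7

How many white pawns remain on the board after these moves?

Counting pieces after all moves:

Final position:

  a b c d e f g h
  ─────────────────
8│♜ ♞ ♝ · ♚ ♝ · ♜│8
7│♟ ♟ ♛ ♟ ♟ · · ♟│7
6│· · ♟ · · ♞ ♟ ·│6
5│♙ · · · · · · ·│5
4│· · · · ♙ ♟ · ·│4
3│♖ · · ♙ · · · ♘│3
2│· ♙ ♙ · · ♙ ♙ ♙│2
1│· ♘ ♗ ♕ ♔ ♗ · ♖│1
  ─────────────────
  a b c d e f g h


8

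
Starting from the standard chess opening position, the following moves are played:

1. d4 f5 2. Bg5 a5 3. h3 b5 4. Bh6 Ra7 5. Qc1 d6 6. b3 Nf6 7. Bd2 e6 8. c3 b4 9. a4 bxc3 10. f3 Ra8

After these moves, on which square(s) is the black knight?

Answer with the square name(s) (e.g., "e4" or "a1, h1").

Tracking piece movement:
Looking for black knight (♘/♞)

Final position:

  a b c d e f g h
  ─────────────────
8│♜ ♞ ♝ ♛ ♚ ♝ · ♜│8
7│· · ♟ · · · ♟ ♟│7
6│· · · ♟ ♟ ♞ · ·│6
5│♟ · · · · ♟ · ·│5
4│♙ · · ♙ · · · ·│4
3│· ♙ ♟ · · ♙ · ♙│3
2│· · · ♗ ♙ · ♙ ·│2
1│♖ ♘ ♕ · ♔ ♗ ♘ ♖│1
  ─────────────────
  a b c d e f g h


b8, f6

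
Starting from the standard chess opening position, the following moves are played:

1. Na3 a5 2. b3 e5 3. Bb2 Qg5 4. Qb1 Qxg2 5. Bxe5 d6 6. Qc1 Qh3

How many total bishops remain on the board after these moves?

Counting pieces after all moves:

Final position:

  a b c d e f g h
  ─────────────────
8│♜ ♞ ♝ · ♚ ♝ ♞ ♜│8
7│· ♟ ♟ · · ♟ ♟ ♟│7
6│· · · ♟ · · · ·│6
5│♟ · · · ♗ · · ·│5
4│· · · · · · · ·│4
3│♘ ♙ · · · · · ♛│3
2│♙ · ♙ ♙ ♙ ♙ · ♙│2
1│♖ · ♕ · ♔ ♗ ♘ ♖│1
  ─────────────────
  a b c d e f g h


4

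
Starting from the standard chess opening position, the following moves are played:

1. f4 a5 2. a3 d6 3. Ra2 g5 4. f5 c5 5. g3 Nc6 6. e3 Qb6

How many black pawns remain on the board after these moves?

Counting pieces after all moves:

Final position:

  a b c d e f g h
  ─────────────────
8│♜ · ♝ · ♚ ♝ ♞ ♜│8
7│· ♟ · · ♟ ♟ · ♟│7
6│· ♛ ♞ ♟ · · · ·│6
5│♟ · ♟ · · ♙ ♟ ·│5
4│· · · · · · · ·│4
3│♙ · · · ♙ · ♙ ·│3
2│♖ ♙ ♙ ♙ · · · ♙│2
1│· ♘ ♗ ♕ ♔ ♗ ♘ ♖│1
  ─────────────────
  a b c d e f g h


8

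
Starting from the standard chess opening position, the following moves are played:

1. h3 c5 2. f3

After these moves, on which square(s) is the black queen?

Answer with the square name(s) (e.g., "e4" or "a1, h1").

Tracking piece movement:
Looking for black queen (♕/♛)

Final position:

  a b c d e f g h
  ─────────────────
8│♜ ♞ ♝ ♛ ♚ ♝ ♞ ♜│8
7│♟ ♟ · ♟ ♟ ♟ ♟ ♟│7
6│· · · · · · · ·│6
5│· · ♟ · · · · ·│5
4│· · · · · · · ·│4
3│· · · · · ♙ · ♙│3
2│♙ ♙ ♙ ♙ ♙ · ♙ ·│2
1│♖ ♘ ♗ ♕ ♔ ♗ ♘ ♖│1
  ─────────────────
  a b c d e f g h


d8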